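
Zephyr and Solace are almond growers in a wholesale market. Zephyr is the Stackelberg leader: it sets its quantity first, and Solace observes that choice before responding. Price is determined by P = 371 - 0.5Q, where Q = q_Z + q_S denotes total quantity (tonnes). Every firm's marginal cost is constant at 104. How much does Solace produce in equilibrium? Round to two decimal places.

The follower Solace best-responds to any q_Z: π_S = (371 - 0.5Q)q_S - 104q_S.
Follower FOC: 267 - (1/2)q_Z - q_S = 0, so q_S(q_Z) = (267 - (1/2)q_Z).
Zephyr substitutes q_S(q_Z) into its own profit: π_Z = q_Z(371 - (1/2)q_Z - (267 - (1/2)q_Z)/2) - 104q_Z = (475/2 - (1/4)q_Z)q_Z - 104q_Z.
The leader's first-order condition 267/2 - (1/2)q_Z = 0 yields q_Z = 267.
Then q_S = (267 - (1/2)·267) = 267/2.

133.50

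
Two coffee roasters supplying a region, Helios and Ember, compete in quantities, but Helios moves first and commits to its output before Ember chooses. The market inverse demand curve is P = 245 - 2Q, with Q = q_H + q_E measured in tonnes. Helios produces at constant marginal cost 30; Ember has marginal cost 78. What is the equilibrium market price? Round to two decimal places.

95.75

The follower Ember best-responds to any q_H: π_E = (245 - 2Q)q_E - 78q_E.
Setting the follower's marginal profit to zero, 167 - 2q_H - 4q_E = 0, i.e. q_E = (167 - 2q_H)/4.
Helios substitutes q_E(q_H) into its own profit: π_H = q_H(245 - 2q_H - (167 - 2q_H)/2) - 30q_H = (323/2 - q_H)q_H - 30q_H.
Leader FOC: 263/2 - 2q_H = 0, so q_H = 263/4.
Then q_E = (167 - 2·(263/4))/4 = 71/8.
Total output Q = 597/8, so price P = 245 - 2·(597/8) = 383/4.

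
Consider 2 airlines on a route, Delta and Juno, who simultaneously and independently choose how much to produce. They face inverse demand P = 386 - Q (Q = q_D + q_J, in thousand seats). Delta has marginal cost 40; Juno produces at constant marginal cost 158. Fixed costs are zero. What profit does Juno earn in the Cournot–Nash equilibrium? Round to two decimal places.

1344.44

Delta's profit: π_D = (386 - Q)q_D - (40q_D). Setting ∂π_D/∂q_D = 0: 346 - 2q_D - (q_J) = 0.
Juno's first-order condition: 228 - 2q_J - (q_D) = 0.
Best responses: q_D = (346 - q_J)/2, q_J = (228 - q_D)/2.
Solving the pair: q_D = 464/3, q_J = 110/3.
Price P = 386 - 574/3 = 584/3.
Juno's profit: (584/3 - 158)·(110/3) = 1344.4444.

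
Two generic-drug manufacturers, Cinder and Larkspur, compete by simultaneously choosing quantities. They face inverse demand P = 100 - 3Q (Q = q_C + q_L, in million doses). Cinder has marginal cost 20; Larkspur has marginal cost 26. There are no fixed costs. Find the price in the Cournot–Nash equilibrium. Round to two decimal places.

48.67

Cinder's profit: π_C = (100 - 3Q)q_C - (20q_C). Setting ∂π_C/∂q_C = 0: 80 - 6q_C - 3(q_L) = 0.
Larkspur's profit: π_L = (100 - 3Q)q_L - (26q_L). Setting ∂π_L/∂q_L = 0: 74 - 6q_L - 3(q_C) = 0.
Best responses: q_C = (80 - 3q_L)/6, q_L = (74 - 3q_C)/6.
Substituting one into the other gives q_C = 86/9 and q_L = 68/9.
Total output Q = 154/9, so price P = 100 - 3·(154/9) = 146/3.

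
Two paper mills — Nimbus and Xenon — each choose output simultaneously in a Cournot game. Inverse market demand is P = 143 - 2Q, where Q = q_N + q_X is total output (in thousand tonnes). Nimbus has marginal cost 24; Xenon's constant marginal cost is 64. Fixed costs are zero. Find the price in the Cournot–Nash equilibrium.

77

Nimbus's profit: π_N = (143 - 2Q)q_N - (24q_N). Setting ∂π_N/∂q_N = 0: 119 - 4q_N - 2(q_X) = 0.
Xenon's profit: π_X = (143 - 2Q)q_X - (64q_X). Setting ∂π_X/∂q_X = 0: 79 - 4q_X - 2(q_N) = 0.
So q_N = (119 - 2q_X)/4 and q_X = (79 - 2q_N)/4.
Solving the pair: q_N = 53/2, q_X = 13/2.
Total output Q = 33, so price P = 143 - 2·33 = 77.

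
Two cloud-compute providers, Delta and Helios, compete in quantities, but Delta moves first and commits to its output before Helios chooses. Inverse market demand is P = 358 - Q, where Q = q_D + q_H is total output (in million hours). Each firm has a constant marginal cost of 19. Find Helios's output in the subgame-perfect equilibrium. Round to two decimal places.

The follower Helios best-responds to any q_D: π_H = (358 - Q)q_H - 19q_H.
∂π_H/∂q_H = 339 - q_D - 2q_H = 0 gives the reaction function q_H = (339 - q_D)/2.
Delta substitutes q_H(q_D) into its own profit: π_D = q_D(358 - q_D - (339 - q_D)/2) - 19q_D = (377/2 - (1/2)q_D)q_D - 19q_D.
The leader's first-order condition 339/2 - q_D = 0 yields q_D = 339/2.
Then q_H = (339 - 339/2)/2 = 339/4.

84.75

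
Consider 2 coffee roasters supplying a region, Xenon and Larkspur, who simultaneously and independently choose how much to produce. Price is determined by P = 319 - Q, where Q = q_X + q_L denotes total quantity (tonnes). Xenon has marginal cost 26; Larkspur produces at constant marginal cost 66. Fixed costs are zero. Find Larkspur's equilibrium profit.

5041

Xenon's profit: π_X = (319 - Q)q_X - (26q_X). Setting ∂π_X/∂q_X = 0: 293 - 2q_X - (q_L) = 0.
Larkspur's first-order condition: 253 - 2q_L - (q_X) = 0.
Rearranging gives the reaction functions q_X = (293 - q_L)/2 and q_L = (253 - q_X)/2.
Substituting one into the other gives q_X = 111 and q_L = 71.
Price P = 319 - 182 = 137.
Larkspur's profit: (137 - 66)·71 = 5041.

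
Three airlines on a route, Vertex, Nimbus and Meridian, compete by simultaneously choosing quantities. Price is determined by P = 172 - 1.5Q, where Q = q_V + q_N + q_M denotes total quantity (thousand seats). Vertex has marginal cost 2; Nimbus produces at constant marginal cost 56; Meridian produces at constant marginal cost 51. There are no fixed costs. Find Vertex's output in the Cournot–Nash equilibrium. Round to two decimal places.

45.50

Vertex's profit: π_V = (172 - 1.5Q)q_V - (2q_V). Setting ∂π_V/∂q_V = 0: 170 - 3q_V - (3/2)(q_N + q_M) = 0.
Nimbus's profit: π_N = (172 - 1.5Q)q_N - (56q_N). Setting ∂π_N/∂q_N = 0: 116 - 3q_N - (3/2)(q_V + q_M) = 0.
Meridian's profit: π_M = (172 - 1.5Q)q_M - (51q_M). Setting ∂π_M/∂q_M = 0: 121 - 3q_M - (3/2)(q_V + q_N) = 0.
Adding the 3 first-order conditions: 407 − 6Q = 0, so Q = 407/6.
Back-substituting: q_V = (170 − 407/4)/(3/2) = 91/2, q_N = (116 − 407/4)/(3/2) = 19/2, q_M = (121 − 407/4)/(3/2) = 77/6.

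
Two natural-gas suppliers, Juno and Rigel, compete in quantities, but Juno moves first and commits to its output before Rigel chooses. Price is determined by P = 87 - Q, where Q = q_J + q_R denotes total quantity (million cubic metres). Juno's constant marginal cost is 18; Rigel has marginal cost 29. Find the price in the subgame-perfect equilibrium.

The follower Rigel best-responds to any q_J: π_R = (87 - Q)q_R - 29q_R.
∂π_R/∂q_R = 58 - q_J - 2q_R = 0 gives the reaction function q_R = (58 - q_J)/2.
The leader anticipates this reaction. Substituting into P = 87 - Q gives P = 58 - (1/2)q_J, so π_J = (58 - (1/2)q_J)q_J - 18q_J.
Leader FOC: 40 - q_J = 0, so q_J = 40.
Then q_R = (58 - 40)/2 = 9.
Total output Q = 49, so price P = 87 - 49 = 38.

38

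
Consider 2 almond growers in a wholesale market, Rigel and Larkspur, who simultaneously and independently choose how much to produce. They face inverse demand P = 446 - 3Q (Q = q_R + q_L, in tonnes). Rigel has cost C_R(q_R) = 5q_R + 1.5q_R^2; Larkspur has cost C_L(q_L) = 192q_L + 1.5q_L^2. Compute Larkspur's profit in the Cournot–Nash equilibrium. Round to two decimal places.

805.01

Rigel's profit: π_R = (446 - 3Q)q_R - (5q_R + (3/2)q_R²). Setting ∂π_R/∂q_R = 0: 441 - 9q_R - 3(q_L) = 0.
Larkspur's profit: π_L = (446 - 3Q)q_L - (192q_L + (3/2)q_L²). Setting ∂π_L/∂q_L = 0: 254 - 9q_L - 3(q_R) = 0.
So q_R = (441 - 3q_L)/9 and q_L = (254 - 3q_R)/9.
Substituting one into the other gives q_R = 1069/24 and q_L = 107/8.
Price P = 446 - 3·(695/12) = 1089/4.
Larkspur's profit: (1089/4)·(107/8) - 192·(107/8) - (3/2)(107/8)² = 805.0078.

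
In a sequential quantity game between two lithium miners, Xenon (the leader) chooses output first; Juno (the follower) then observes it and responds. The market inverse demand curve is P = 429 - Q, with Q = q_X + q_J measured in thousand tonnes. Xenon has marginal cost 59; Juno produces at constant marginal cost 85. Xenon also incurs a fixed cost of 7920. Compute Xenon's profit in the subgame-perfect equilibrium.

11682

Solve by backward induction. Given q_X, the follower Juno maximises π_J = (429 - q_X - q_J)q_J - 85q_J.
∂π_J/∂q_J = 344 - q_X - 2q_J = 0 gives the reaction function q_J = (344 - q_X)/2.
Xenon substitutes q_J(q_X) into its own profit: π_X = q_X(429 - q_X - (344 - q_X)/2) - 59q_X = (257 - (1/2)q_X)q_X - 59q_X.
Maximising: ∂π_X/∂q_X = 198 - q_X = 0, giving q_X = 198.
Then q_J = (344 - 198)/2 = 73.
Price P = 429 - 271 = 158.
Xenon's profit: (158 - 59)·198 - 7920 = 11682.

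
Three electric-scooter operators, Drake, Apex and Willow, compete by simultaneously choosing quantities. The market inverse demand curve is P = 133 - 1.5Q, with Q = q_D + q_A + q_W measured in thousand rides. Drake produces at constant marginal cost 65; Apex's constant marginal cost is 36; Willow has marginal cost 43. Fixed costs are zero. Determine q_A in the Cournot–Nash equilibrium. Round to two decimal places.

22.17

Drake's profit: π_D = (133 - 1.5Q)q_D - (65q_D). Setting ∂π_D/∂q_D = 0: 68 - 3q_D - (3/2)(q_A + q_W) = 0.
Apex's first-order condition: 97 - 3q_A - (3/2)(q_D + q_W) = 0.
Willow's first-order condition: 90 - 3q_W - (3/2)(q_D + q_A) = 0.
Summing all 3 equations gives 255 − 6Q = 0, hence Q = 85/2.
Back-substituting: q_D = (68 − 255/4)/(3/2) = 17/6, q_A = (97 − 255/4)/(3/2) = 133/6, q_W = (90 − 255/4)/(3/2) = 35/2.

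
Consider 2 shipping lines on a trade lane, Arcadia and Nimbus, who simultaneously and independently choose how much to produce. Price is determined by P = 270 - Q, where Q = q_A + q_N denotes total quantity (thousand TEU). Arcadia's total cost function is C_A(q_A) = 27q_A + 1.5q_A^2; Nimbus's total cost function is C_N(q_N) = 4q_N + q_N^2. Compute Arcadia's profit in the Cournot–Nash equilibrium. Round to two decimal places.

Arcadia's profit: π_A = (270 - Q)q_A - (27q_A + (3/2)q_A²). Setting ∂π_A/∂q_A = 0: 243 - 5q_A - (q_N) = 0.
Nimbus's profit: π_N = (270 - Q)q_N - (4q_N + q_N²). Setting ∂π_N/∂q_N = 0: 266 - 4q_N - (q_A) = 0.
Best responses: q_A = (243 - q_N)/5, q_N = (266 - q_A)/4.
Substituting one into the other gives q_A = 706/19 and q_N = 1087/19.
Price P = 270 - 1793/19 = 175.6316.
Arcadia's profit: 175.6316·(706/19) - 27·(706/19) - (3/2)(706/19)² = 3451.7729.

3451.77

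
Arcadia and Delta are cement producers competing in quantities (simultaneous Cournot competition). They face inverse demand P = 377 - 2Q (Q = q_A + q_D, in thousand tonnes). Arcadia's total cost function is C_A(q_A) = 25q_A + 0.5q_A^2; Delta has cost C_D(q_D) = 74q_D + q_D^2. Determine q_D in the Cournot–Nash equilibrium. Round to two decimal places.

31.19

Arcadia's profit: π_A = (377 - 2Q)q_A - (25q_A + (1/2)q_A²). Setting ∂π_A/∂q_A = 0: 352 - 5q_A - 2(q_D) = 0.
Delta's first-order condition: 303 - 6q_D - 2(q_A) = 0.
So q_A = (352 - 2q_D)/5 and q_D = (303 - 2q_A)/6.
Solving the pair: q_A = 753/13, q_D = 811/26.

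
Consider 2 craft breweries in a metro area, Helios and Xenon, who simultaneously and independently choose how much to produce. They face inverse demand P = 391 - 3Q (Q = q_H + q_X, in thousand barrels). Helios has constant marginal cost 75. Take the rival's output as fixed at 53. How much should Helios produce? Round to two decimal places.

With the rival's output fixed at 53, Helios's profit is π_H = (391 - 3·53 - 3q_H)q_H - (75q_H) = (232 - 3q_H)q_H - (75q_H).
∂π_H/∂q_H = 157 - 6q_H = 0, so q_H = 157/6.

26.17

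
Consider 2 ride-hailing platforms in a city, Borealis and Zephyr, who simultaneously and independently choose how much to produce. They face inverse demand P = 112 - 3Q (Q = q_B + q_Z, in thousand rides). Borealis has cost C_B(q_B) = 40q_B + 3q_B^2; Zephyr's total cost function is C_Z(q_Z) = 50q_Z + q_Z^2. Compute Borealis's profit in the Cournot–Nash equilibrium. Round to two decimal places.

Borealis's profit: π_B = (112 - 3Q)q_B - (40q_B + 3q_B²). Setting ∂π_B/∂q_B = 0: 72 - 12q_B - 3(q_Z) = 0.
Zephyr's profit: π_Z = (112 - 3Q)q_Z - (50q_Z + q_Z²). Setting ∂π_Z/∂q_Z = 0: 62 - 8q_Z - 3(q_B) = 0.
Rearranging gives the reaction functions q_B = (72 - 3q_Z)/12 and q_Z = (62 - 3q_B)/8.
Solving the pair: q_B = 130/29, q_Z = 176/29.
Price P = 112 - 3·(306/29) = 80.3448.
Borealis's profit: 80.3448·(130/29) - 40·(130/29) - 3(130/29)² = 120.5707.

120.57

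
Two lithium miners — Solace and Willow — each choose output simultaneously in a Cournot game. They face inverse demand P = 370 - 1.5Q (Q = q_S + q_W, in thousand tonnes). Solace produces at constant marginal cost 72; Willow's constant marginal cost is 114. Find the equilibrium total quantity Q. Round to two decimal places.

Solace's profit: π_S = (370 - 1.5Q)q_S - (72q_S). Setting ∂π_S/∂q_S = 0: 298 - 3q_S - (3/2)(q_W) = 0.
Willow's profit: π_W = (370 - 1.5Q)q_W - (114q_W). Setting ∂π_W/∂q_W = 0: 256 - 3q_W - (3/2)(q_S) = 0.
Best responses: q_S = (298 - (3/2)q_W)/3, q_W = (256 - (3/2)q_S)/3.
Solving the pair: q_S = 680/9, q_W = 428/9.
Total output Q = 680/9 + 428/9 = 1108/9.

123.11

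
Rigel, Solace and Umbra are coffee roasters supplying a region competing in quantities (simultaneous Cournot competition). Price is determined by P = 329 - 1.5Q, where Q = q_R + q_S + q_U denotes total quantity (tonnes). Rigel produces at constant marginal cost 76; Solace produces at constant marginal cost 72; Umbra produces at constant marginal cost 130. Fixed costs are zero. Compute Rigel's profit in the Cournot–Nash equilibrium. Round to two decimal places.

Rigel's profit: π_R = (329 - 1.5Q)q_R - (76q_R). Setting ∂π_R/∂q_R = 0: 253 - 3q_R - (3/2)(q_S + q_U) = 0.
Solace's profit: π_S = (329 - 1.5Q)q_S - (72q_S). Setting ∂π_S/∂q_S = 0: 257 - 3q_S - (3/2)(q_R + q_U) = 0.
Umbra's profit: π_U = (329 - 1.5Q)q_U - (130q_U). Setting ∂π_U/∂q_U = 0: 199 - 3q_U - (3/2)(q_R + q_S) = 0.
Adding the 3 conditions: 709 − 3Q − 3Q = 0, i.e. Q = 709/6.
Back-substituting: q_R = (253 − 709/4)/(3/2) = 101/2, q_S = (257 − 709/4)/(3/2) = 319/6, q_U = (199 − 709/4)/(3/2) = 29/2.
Price P = 329 - (3/2)·(709/6) = 607/4.
Rigel's profit: (607/4 - 76)·(101/2) = 3825.3750.

3825.38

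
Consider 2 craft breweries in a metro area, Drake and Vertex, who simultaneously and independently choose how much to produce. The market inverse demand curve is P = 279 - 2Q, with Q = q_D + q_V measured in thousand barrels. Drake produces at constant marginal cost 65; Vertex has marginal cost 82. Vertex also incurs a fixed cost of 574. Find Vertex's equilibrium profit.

1226

Drake's profit: π_D = (279 - 2Q)q_D - (65q_D). Setting ∂π_D/∂q_D = 0: 214 - 4q_D - 2(q_V) = 0.
Vertex's profit: π_V = (279 - 2Q)q_V - (82q_V). Setting ∂π_V/∂q_V = 0: 197 - 4q_V - 2(q_D) = 0.
Best responses: q_D = (214 - 2q_V)/4, q_V = (197 - 2q_D)/4.
Substituting one into the other gives q_D = 77/2 and q_V = 30.
Price P = 279 - 2·(137/2) = 142.
Vertex's profit: (142 - 82)·30 - 574 = 1226.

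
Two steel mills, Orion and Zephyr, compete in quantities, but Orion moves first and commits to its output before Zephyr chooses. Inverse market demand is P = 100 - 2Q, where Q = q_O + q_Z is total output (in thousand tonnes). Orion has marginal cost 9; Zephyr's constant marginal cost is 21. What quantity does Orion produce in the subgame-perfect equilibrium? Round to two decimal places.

The follower Zephyr best-responds to any q_O: π_Z = (100 - 2Q)q_Z - 21q_Z.
Follower FOC: 79 - 2q_O - 4q_Z = 0, so q_Z(q_O) = (79 - 2q_O)/4.
Orion substitutes q_Z(q_O) into its own profit: π_O = q_O(100 - 2q_O - (79 - 2q_O)/2) - 9q_O = (121/2 - q_O)q_O - 9q_O.
The leader's first-order condition 103/2 - 2q_O = 0 yields q_O = 103/4.
Then q_Z = (79 - 2·(103/4))/4 = 55/8.

25.75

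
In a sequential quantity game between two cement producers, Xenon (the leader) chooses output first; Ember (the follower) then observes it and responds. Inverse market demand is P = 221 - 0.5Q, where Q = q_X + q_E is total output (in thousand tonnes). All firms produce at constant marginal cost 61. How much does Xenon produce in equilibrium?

160

The follower Ember best-responds to any q_X: π_E = (221 - 0.5Q)q_E - 61q_E.
∂π_E/∂q_E = 160 - (1/2)q_X - q_E = 0 gives the reaction function q_E = (160 - (1/2)q_X).
The leader anticipates this reaction. Substituting into P = 221 - 0.5Q gives P = 141 - (1/4)q_X, so π_X = (141 - (1/4)q_X)q_X - 61q_X.
Leader FOC: 80 - (1/2)q_X = 0, so q_X = 160.
Then q_E = (160 - (1/2)·160) = 80.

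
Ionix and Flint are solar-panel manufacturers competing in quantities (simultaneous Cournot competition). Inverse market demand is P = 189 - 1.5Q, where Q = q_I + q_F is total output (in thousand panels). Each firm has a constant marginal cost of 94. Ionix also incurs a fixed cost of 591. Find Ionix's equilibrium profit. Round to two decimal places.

Each firm earns π_i = (189 - 1.5Q)q_i - 94q_i.
First-order condition (treating rivals' output as given): 95 - 3q_i - (3/2)q_j = 0.
With identical firms every q_j equals q_i, so q_j = q_i and 95 = (9/2)q_i, giving q_i = 190/9.
Price P = 189 - (3/2)·(380/9) = 377/3.
Ionix's profit: (377/3 - 94)·(190/9) - 591 = 77.5185.

77.52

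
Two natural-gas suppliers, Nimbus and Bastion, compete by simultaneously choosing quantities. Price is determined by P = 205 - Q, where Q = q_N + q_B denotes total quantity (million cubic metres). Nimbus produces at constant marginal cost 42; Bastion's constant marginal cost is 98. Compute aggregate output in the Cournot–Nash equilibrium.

90

Nimbus's profit: π_N = (205 - Q)q_N - (42q_N). Setting ∂π_N/∂q_N = 0: 163 - 2q_N - (q_B) = 0.
Bastion's profit: π_B = (205 - Q)q_B - (98q_B). Setting ∂π_B/∂q_B = 0: 107 - 2q_B - (q_N) = 0.
Rearranging gives the reaction functions q_N = (163 - q_B)/2 and q_B = (107 - q_N)/2.
Solving the pair: q_N = 73, q_B = 17.
Total output Q = 73 + 17 = 90.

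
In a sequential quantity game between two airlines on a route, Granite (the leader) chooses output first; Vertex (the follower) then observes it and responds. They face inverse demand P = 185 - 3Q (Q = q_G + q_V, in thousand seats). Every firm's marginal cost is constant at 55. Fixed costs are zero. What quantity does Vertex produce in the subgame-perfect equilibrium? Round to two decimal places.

10.83

The follower Vertex best-responds to any q_G: π_V = (185 - 3Q)q_V - 55q_V.
Setting the follower's marginal profit to zero, 130 - 3q_G - 6q_V = 0, i.e. q_V = (130 - 3q_G)/6.
The leader anticipates this reaction. Substituting into P = 185 - 3Q gives P = 120 - (3/2)q_G, so π_G = (120 - (3/2)q_G)q_G - 55q_G.
The leader's first-order condition 65 - 3q_G = 0 yields q_G = 65/3.
Then q_V = (130 - 3·(65/3))/6 = 65/6.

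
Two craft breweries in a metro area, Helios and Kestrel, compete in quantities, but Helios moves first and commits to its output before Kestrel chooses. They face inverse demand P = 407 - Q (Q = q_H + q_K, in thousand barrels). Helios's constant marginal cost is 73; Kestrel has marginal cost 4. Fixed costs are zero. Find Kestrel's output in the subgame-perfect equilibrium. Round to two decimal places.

Solve by backward induction. Given q_H, the follower Kestrel maximises π_K = (407 - q_H - q_K)q_K - 4q_K.
∂π_K/∂q_K = 403 - q_H - 2q_K = 0 gives the reaction function q_K = (403 - q_H)/2.
Helios substitutes q_K(q_H) into its own profit: π_H = q_H(407 - q_H - (403 - q_H)/2) - 73q_H = (411/2 - (1/2)q_H)q_H - 73q_H.
The leader's first-order condition 265/2 - q_H = 0 yields q_H = 265/2.
Then q_K = (403 - 265/2)/2 = 541/4.

135.25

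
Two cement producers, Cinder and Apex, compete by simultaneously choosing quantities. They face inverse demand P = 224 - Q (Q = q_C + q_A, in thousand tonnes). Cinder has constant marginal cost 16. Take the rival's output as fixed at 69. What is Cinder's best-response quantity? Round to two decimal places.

With the rival's output fixed at 69, Cinder's profit is π_C = (224 - 69 - q_C)q_C - (16q_C) = (155 - q_C)q_C - (16q_C).
∂π_C/∂q_C = 139 - 2q_C = 0, so q_C = 139/2.

69.50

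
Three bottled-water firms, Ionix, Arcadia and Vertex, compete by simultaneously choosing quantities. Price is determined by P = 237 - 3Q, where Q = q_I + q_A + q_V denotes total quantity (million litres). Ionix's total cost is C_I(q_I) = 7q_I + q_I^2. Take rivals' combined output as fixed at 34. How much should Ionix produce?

16

With rivals' combined output fixed at 34, Ionix's profit is π_I = (237 - 3·34 - 3q_I)q_I - (7q_I + q_I²) = (135 - 3q_I)q_I - (7q_I + q_I²).
∂π_I/∂q_I = 128 - 8q_I = 0, so q_I = 16.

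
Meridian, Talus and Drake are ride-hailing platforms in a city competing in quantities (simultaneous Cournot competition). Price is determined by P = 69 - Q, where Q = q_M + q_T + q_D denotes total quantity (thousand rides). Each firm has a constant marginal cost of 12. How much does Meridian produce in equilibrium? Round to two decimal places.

Each firm earns π_i = (69 - Q)q_i - 12q_i.
Setting ∂π_i/∂q_i = 0 with rivals' quantities fixed: 57 - 2q_i - Σ_{j≠i} q_j = 0.
By symmetry each firm produces the same amount; substituting Σ_{j≠i} q_j = 2q_i yields q_i = 57/4.

14.25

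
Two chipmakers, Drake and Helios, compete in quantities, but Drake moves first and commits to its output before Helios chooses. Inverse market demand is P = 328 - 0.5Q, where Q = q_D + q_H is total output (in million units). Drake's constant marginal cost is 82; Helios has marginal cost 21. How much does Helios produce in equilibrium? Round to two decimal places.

Solve by backward induction. Given q_D, the follower Helios maximises π_H = (328 - (1/2)q_D - (1/2)q_H)q_H - 21q_H.
Setting the follower's marginal profit to zero, 307 - (1/2)q_D - q_H = 0, i.e. q_H = (307 - (1/2)q_D).
The leader anticipates this reaction. Substituting into P = 328 - 0.5Q gives P = 349/2 - (1/4)q_D, so π_D = (349/2 - (1/4)q_D)q_D - 82q_D.
Maximising: ∂π_D/∂q_D = 185/2 - (1/2)q_D = 0, giving q_D = 185.
Then q_H = (307 - (1/2)·185) = 429/2.

214.50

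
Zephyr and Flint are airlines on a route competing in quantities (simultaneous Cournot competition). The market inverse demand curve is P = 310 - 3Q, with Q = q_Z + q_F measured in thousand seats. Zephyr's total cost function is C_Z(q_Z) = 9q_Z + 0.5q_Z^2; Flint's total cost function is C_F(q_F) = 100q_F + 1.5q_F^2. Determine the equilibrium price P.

Zephyr's profit: π_Z = (310 - 3Q)q_Z - (9q_Z + (1/2)q_Z²). Setting ∂π_Z/∂q_Z = 0: 301 - 7q_Z - 3(q_F) = 0.
Flint's first-order condition: 210 - 9q_F - 3(q_Z) = 0.
Best responses: q_Z = (301 - 3q_F)/7, q_F = (210 - 3q_Z)/9.
Substituting one into the other gives q_Z = 77/2 and q_F = 21/2.
Total output Q = 49, so price P = 310 - 3·49 = 163.

163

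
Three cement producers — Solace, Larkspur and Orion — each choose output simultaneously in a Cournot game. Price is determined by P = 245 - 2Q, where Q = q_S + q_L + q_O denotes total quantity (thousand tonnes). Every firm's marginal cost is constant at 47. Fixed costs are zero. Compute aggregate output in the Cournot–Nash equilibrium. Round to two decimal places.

74.25

A representative firm's profit is π_i = q_i(245 - 2Q) - 47q_i.
First-order condition (treating rivals' output as given): 198 - 4q_i - 2·Σ_{j≠i} q_j = 0.
With identical firms every q_j equals q_i, so Σ_{j≠i} q_j = 2q_i and 198 = 8q_i, giving q_i = 99/4.
Total output Q = 99/4 + 99/4 + 99/4 = 297/4.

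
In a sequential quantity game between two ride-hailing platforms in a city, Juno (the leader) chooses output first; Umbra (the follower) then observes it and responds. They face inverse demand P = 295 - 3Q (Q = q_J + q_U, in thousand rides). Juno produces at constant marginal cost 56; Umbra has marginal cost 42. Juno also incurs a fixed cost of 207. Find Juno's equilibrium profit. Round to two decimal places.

1902.38

Solve by backward induction. Given q_J, the follower Umbra maximises π_U = (295 - 3q_J - 3q_U)q_U - 42q_U.
Follower FOC: 253 - 3q_J - 6q_U = 0, so q_U(q_J) = (253 - 3q_J)/6.
Juno substitutes q_U(q_J) into its own profit: π_J = q_J(295 - 3q_J - (253 - 3q_J)/2) - 56q_J = (337/2 - (3/2)q_J)q_J - 56q_J.
Maximising: ∂π_J/∂q_J = 225/2 - 3q_J = 0, giving q_J = 75/2.
Then q_U = (253 - 3·(75/2))/6 = 281/12.
Price P = 295 - 3·(731/12) = 449/4.
Juno's profit: (449/4 - 56)·(75/2) - 207 = 1902.3750.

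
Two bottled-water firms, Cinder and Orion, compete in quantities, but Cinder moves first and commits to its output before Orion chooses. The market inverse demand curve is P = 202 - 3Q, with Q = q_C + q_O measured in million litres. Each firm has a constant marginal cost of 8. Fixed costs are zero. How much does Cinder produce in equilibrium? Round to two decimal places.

32.33

Solve by backward induction. Given q_C, the follower Orion maximises π_O = (202 - 3q_C - 3q_O)q_O - 8q_O.
Follower FOC: 194 - 3q_C - 6q_O = 0, so q_O(q_C) = (194 - 3q_C)/6.
Cinder substitutes q_O(q_C) into its own profit: π_C = q_C(202 - 3q_C - (194 - 3q_C)/2) - 8q_C = (105 - (3/2)q_C)q_C - 8q_C.
Leader FOC: 97 - 3q_C = 0, so q_C = 97/3.
Then q_O = (194 - 3·(97/3))/6 = 97/6.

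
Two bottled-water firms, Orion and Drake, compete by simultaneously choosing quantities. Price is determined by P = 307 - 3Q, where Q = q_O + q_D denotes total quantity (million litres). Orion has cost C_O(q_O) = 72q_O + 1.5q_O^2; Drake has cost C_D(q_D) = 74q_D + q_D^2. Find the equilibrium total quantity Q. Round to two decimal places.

Orion's profit: π_O = (307 - 3Q)q_O - (72q_O + (3/2)q_O²). Setting ∂π_O/∂q_O = 0: 235 - 9q_O - 3(q_D) = 0.
Drake's profit: π_D = (307 - 3Q)q_D - (74q_D + q_D²). Setting ∂π_D/∂q_D = 0: 233 - 8q_D - 3(q_O) = 0.
So q_O = (235 - 3q_D)/9 and q_D = (233 - 3q_O)/8.
Substituting one into the other gives q_O = 1181/63 and q_D = 464/21.
Total output Q = 1181/63 + 464/21 = 40.8413.

40.84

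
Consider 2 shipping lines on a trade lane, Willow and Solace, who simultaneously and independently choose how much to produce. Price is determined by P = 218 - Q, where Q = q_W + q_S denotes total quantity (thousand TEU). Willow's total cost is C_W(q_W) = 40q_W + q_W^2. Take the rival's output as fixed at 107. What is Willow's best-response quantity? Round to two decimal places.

With the rival's output fixed at 107, Willow's profit is π_W = (218 - 107 - q_W)q_W - (40q_W + q_W²) = (111 - q_W)q_W - (40q_W + q_W²).
∂π_W/∂q_W = 71 - 4q_W = 0, so q_W = 71/4.

17.75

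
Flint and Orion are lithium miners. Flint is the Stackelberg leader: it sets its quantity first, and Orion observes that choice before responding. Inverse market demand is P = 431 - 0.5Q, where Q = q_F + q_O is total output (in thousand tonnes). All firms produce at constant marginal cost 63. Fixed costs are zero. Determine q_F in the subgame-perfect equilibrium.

368

The follower Orion best-responds to any q_F: π_O = (431 - 0.5Q)q_O - 63q_O.
∂π_O/∂q_O = 368 - (1/2)q_F - q_O = 0 gives the reaction function q_O = (368 - (1/2)q_F).
The leader anticipates this reaction. Substituting into P = 431 - 0.5Q gives P = 247 - (1/4)q_F, so π_F = (247 - (1/4)q_F)q_F - 63q_F.
Maximising: ∂π_F/∂q_F = 184 - (1/2)q_F = 0, giving q_F = 368.
Then q_O = (368 - (1/2)·368) = 184.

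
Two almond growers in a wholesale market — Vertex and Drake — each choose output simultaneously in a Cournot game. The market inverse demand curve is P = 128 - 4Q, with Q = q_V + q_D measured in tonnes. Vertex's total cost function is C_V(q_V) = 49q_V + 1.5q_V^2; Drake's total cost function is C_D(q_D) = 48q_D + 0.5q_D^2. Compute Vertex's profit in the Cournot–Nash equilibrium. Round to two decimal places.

122.06

Vertex's profit: π_V = (128 - 4Q)q_V - (49q_V + (3/2)q_V²). Setting ∂π_V/∂q_V = 0: 79 - 11q_V - 4(q_D) = 0.
Drake's profit: π_D = (128 - 4Q)q_D - (48q_D + (1/2)q_D²). Setting ∂π_D/∂q_D = 0: 80 - 9q_D - 4(q_V) = 0.
Best responses: q_V = (79 - 4q_D)/11, q_D = (80 - 4q_V)/9.
Solving the pair: q_V = 391/83, q_D = 564/83.
Price P = 128 - 4·(955/83) = 81.9759.
Vertex's profit: 81.9759·(391/83) - 49·(391/83) - (3/2)(391/83)² = 122.0562.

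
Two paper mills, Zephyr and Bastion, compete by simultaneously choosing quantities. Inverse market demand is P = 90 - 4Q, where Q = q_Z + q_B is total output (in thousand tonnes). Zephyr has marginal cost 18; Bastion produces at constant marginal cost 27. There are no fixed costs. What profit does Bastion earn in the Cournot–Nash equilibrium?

81

Zephyr's profit: π_Z = (90 - 4Q)q_Z - (18q_Z). Setting ∂π_Z/∂q_Z = 0: 72 - 8q_Z - 4(q_B) = 0.
Bastion's first-order condition: 63 - 8q_B - 4(q_Z) = 0.
So q_Z = (72 - 4q_B)/8 and q_B = (63 - 4q_Z)/8.
Substituting one into the other gives q_Z = 27/4 and q_B = 9/2.
Price P = 90 - 4·(45/4) = 45.
Bastion's profit: (45 - 27)·(9/2) = 81.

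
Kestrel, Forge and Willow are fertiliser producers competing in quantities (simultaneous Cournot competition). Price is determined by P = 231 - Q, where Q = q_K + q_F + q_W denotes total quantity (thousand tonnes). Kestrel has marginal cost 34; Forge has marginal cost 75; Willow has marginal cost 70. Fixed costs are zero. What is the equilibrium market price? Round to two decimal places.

102.50

Kestrel's profit: π_K = (231 - Q)q_K - (34q_K). Setting ∂π_K/∂q_K = 0: 197 - 2q_K - (q_F + q_W) = 0.
Forge's first-order condition: 156 - 2q_F - (q_K + q_W) = 0.
Willow's first-order condition: 161 - 2q_W - (q_K + q_F) = 0.
Adding the 3 conditions: 514 − 2Q − 2Q = 0, i.e. Q = 257/2.
Back-substituting: q_K = (197 − 257/2) = 137/2, q_F = (156 − 257/2) = 55/2, q_W = (161 − 257/2) = 65/2.
Total output Q = 257/2, so price P = 231 - 257/2 = 205/2.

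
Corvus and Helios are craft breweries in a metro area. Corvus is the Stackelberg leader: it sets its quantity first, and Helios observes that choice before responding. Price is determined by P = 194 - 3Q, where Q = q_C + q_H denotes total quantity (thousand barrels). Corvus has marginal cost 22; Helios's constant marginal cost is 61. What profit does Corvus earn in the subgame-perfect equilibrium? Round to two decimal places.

1855.04

The follower Helios best-responds to any q_C: π_H = (194 - 3Q)q_H - 61q_H.
Setting the follower's marginal profit to zero, 133 - 3q_C - 6q_H = 0, i.e. q_H = (133 - 3q_C)/6.
The leader anticipates this reaction. Substituting into P = 194 - 3Q gives P = 255/2 - (3/2)q_C, so π_C = (255/2 - (3/2)q_C)q_C - 22q_C.
Leader FOC: 211/2 - 3q_C = 0, so q_C = 211/6.
Then q_H = (133 - 3·(211/6))/6 = 55/12.
Price P = 194 - 3·(159/4) = 299/4.
Corvus's profit: (299/4 - 22)·(211/6) = 1855.0417.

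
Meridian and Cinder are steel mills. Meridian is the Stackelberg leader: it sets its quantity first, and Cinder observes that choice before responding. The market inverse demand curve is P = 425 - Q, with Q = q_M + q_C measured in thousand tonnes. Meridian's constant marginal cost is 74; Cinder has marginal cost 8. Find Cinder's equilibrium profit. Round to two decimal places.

Solve by backward induction. Given q_M, the follower Cinder maximises π_C = (425 - q_M - q_C)q_C - 8q_C.
Setting the follower's marginal profit to zero, 417 - q_M - 2q_C = 0, i.e. q_C = (417 - q_M)/2.
Meridian substitutes q_C(q_M) into its own profit: π_M = q_M(425 - q_M - (417 - q_M)/2) - 74q_M = (433/2 - (1/2)q_M)q_M - 74q_M.
The leader's first-order condition 285/2 - q_M = 0 yields q_M = 285/2.
Then q_C = (417 - 285/2)/2 = 549/4.
Price P = 425 - 1119/4 = 581/4.
Cinder's profit: (581/4 - 8)·(549/4) = 18837.5625.

18837.56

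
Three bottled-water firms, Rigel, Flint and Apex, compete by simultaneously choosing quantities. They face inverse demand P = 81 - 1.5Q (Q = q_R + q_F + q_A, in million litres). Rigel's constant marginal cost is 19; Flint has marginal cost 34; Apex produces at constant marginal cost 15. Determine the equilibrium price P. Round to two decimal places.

Rigel's profit: π_R = (81 - 1.5Q)q_R - (19q_R). Setting ∂π_R/∂q_R = 0: 62 - 3q_R - (3/2)(q_F + q_A) = 0.
Flint's profit: π_F = (81 - 1.5Q)q_F - (34q_F). Setting ∂π_F/∂q_F = 0: 47 - 3q_F - (3/2)(q_R + q_A) = 0.
Apex's first-order condition: 66 - 3q_A - (3/2)(q_R + q_F) = 0.
Summing all 3 equations gives 175 − 6Q = 0, hence Q = 175/6.
Back-substituting: q_R = (62 − 175/4)/(3/2) = 73/6, q_F = (47 − 175/4)/(3/2) = 13/6, q_A = (66 − 175/4)/(3/2) = 89/6.
Total output Q = 175/6, so price P = 81 - (3/2)·(175/6) = 149/4.

37.25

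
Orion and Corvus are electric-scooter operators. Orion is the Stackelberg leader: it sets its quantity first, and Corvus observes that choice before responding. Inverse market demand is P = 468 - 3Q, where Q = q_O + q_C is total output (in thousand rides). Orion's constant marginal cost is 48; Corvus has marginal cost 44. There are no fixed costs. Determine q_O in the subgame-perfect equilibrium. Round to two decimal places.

69.33

Solve by backward induction. Given q_O, the follower Corvus maximises π_C = (468 - 3q_O - 3q_C)q_C - 44q_C.
∂π_C/∂q_C = 424 - 3q_O - 6q_C = 0 gives the reaction function q_C = (424 - 3q_O)/6.
The leader anticipates this reaction. Substituting into P = 468 - 3Q gives P = 256 - (3/2)q_O, so π_O = (256 - (3/2)q_O)q_O - 48q_O.
Maximising: ∂π_O/∂q_O = 208 - 3q_O = 0, giving q_O = 208/3.
Then q_C = (424 - 3·(208/3))/6 = 36.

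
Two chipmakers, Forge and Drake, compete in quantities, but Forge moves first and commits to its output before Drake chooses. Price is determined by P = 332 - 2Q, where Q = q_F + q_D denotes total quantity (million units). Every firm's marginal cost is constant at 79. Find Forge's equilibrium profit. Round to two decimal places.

4000.56

The follower Drake best-responds to any q_F: π_D = (332 - 2Q)q_D - 79q_D.
∂π_D/∂q_D = 253 - 2q_F - 4q_D = 0 gives the reaction function q_D = (253 - 2q_F)/4.
The leader anticipates this reaction. Substituting into P = 332 - 2Q gives P = 411/2 - q_F, so π_F = (411/2 - q_F)q_F - 79q_F.
Maximising: ∂π_F/∂q_F = 253/2 - 2q_F = 0, giving q_F = 253/4.
Then q_D = (253 - 2·(253/4))/4 = 253/8.
Price P = 332 - 2·(759/8) = 569/4.
Forge's profit: (569/4 - 79)·(253/4) = 4000.5625.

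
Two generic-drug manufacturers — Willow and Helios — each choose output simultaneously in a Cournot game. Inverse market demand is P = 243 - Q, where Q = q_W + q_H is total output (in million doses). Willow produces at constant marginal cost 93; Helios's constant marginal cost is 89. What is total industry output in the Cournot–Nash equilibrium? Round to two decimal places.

Willow's profit: π_W = (243 - Q)q_W - (93q_W). Setting ∂π_W/∂q_W = 0: 150 - 2q_W - (q_H) = 0.
Helios's profit: π_H = (243 - Q)q_H - (89q_H). Setting ∂π_H/∂q_H = 0: 154 - 2q_H - (q_W) = 0.
Rearranging gives the reaction functions q_W = (150 - q_H)/2 and q_H = (154 - q_W)/2.
Substituting one into the other gives q_W = 146/3 and q_H = 158/3.
Total output Q = 146/3 + 158/3 = 304/3.

101.33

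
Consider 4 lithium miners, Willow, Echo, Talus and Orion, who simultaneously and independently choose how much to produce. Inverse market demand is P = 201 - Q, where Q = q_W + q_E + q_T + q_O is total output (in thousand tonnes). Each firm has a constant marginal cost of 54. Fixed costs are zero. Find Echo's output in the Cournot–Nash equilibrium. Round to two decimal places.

Each firm earns π_i = (201 - Q)q_i - 54q_i.
First-order condition (treating rivals' output as given): 147 - 2q_i - Σ_{j≠i} q_j = 0.
By symmetry each firm produces the same amount; substituting Σ_{j≠i} q_j = 3q_i yields q_i = 147/5.

29.40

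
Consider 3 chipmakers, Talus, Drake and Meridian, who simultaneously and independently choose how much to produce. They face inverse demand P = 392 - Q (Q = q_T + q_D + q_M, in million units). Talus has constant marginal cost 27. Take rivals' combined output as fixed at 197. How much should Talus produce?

With rivals' combined output fixed at 197, Talus's profit is π_T = (392 - 197 - q_T)q_T - (27q_T) = (195 - q_T)q_T - (27q_T).
∂π_T/∂q_T = 168 - 2q_T = 0, so q_T = 84.

84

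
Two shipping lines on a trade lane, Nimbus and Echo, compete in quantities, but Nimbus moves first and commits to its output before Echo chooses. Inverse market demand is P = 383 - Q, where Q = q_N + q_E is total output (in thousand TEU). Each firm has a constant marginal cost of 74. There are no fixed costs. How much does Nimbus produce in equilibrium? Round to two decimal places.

154.50

The follower Echo best-responds to any q_N: π_E = (383 - Q)q_E - 74q_E.
∂π_E/∂q_E = 309 - q_N - 2q_E = 0 gives the reaction function q_E = (309 - q_N)/2.
The leader anticipates this reaction. Substituting into P = 383 - Q gives P = 457/2 - (1/2)q_N, so π_N = (457/2 - (1/2)q_N)q_N - 74q_N.
Leader FOC: 309/2 - q_N = 0, so q_N = 309/2.
Then q_E = (309 - 309/2)/2 = 309/4.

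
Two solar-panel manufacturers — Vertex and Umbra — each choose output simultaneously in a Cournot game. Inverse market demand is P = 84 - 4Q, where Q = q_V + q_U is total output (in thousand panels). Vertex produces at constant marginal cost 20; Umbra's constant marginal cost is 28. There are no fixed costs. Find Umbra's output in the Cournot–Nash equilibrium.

Vertex's profit: π_V = (84 - 4Q)q_V - (20q_V). Setting ∂π_V/∂q_V = 0: 64 - 8q_V - 4(q_U) = 0.
Umbra's profit: π_U = (84 - 4Q)q_U - (28q_U). Setting ∂π_U/∂q_U = 0: 56 - 8q_U - 4(q_V) = 0.
Rearranging gives the reaction functions q_V = (64 - 4q_U)/8 and q_U = (56 - 4q_V)/8.
Substituting one into the other gives q_V = 6 and q_U = 4.

4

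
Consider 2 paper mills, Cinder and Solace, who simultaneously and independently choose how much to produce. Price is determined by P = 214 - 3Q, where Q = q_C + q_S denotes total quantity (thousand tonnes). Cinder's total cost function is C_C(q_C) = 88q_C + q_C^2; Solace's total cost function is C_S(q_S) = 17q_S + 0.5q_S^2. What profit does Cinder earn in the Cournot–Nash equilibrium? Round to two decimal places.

153.34

Cinder's profit: π_C = (214 - 3Q)q_C - (88q_C + q_C²). Setting ∂π_C/∂q_C = 0: 126 - 8q_C - 3(q_S) = 0.
Solace's profit: π_S = (214 - 3Q)q_S - (17q_S + (1/2)q_S²). Setting ∂π_S/∂q_S = 0: 197 - 7q_S - 3(q_C) = 0.
Best responses: q_C = (126 - 3q_S)/8, q_S = (197 - 3q_C)/7.
Substituting one into the other gives q_C = 291/47 and q_S = 1198/47.
Price P = 214 - 3·(1489/47) = 118.9574.
Cinder's profit: 118.9574·(291/47) - 88·(291/47) - (291/47)² = 153.3382.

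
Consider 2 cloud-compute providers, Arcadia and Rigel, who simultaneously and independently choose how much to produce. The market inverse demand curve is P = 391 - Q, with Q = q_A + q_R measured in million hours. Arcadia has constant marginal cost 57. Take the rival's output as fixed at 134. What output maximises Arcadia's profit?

100

With the rival's output fixed at 134, Arcadia's profit is π_A = (391 - 134 - q_A)q_A - (57q_A) = (257 - q_A)q_A - (57q_A).
∂π_A/∂q_A = 200 - 2q_A = 0, so q_A = 100.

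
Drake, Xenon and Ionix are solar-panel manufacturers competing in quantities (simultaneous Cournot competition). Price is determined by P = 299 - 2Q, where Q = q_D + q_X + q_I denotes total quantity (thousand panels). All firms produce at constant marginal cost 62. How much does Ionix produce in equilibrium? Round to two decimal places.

A representative firm's profit is π_i = q_i(299 - 2Q) - 62q_i.
First-order condition (treating rivals' output as given): 237 - 4q_i - 2·Σ_{j≠i} q_j = 0.
With identical firms every q_j equals q_i, so Σ_{j≠i} q_j = 2q_i and 237 = 8q_i, giving q_i = 237/8.

29.63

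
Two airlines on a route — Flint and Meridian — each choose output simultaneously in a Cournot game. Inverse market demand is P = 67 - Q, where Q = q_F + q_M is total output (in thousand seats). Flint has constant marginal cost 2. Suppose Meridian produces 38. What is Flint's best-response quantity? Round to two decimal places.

With the rival's output fixed at 38, Flint's profit is π_F = (67 - 38 - q_F)q_F - (2q_F) = (29 - q_F)q_F - (2q_F).
∂π_F/∂q_F = 27 - 2q_F = 0, so q_F = 27/2.

13.50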